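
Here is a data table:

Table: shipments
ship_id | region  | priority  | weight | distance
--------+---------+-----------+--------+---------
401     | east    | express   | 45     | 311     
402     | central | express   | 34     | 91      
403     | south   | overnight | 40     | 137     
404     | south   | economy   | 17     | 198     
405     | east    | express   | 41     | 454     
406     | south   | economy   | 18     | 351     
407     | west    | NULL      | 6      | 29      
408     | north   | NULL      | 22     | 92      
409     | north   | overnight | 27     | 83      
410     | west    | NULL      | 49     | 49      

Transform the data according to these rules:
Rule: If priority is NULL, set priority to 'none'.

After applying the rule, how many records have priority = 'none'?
3

Step 1: Count records where priority IS NULL
Step 2: Found 3 records with NULL priority
Step 3: These records will have priority set to 'none'
Step 4: Records already having priority = 'none': 0
Step 5: Answer: 3 + 0 = 3 records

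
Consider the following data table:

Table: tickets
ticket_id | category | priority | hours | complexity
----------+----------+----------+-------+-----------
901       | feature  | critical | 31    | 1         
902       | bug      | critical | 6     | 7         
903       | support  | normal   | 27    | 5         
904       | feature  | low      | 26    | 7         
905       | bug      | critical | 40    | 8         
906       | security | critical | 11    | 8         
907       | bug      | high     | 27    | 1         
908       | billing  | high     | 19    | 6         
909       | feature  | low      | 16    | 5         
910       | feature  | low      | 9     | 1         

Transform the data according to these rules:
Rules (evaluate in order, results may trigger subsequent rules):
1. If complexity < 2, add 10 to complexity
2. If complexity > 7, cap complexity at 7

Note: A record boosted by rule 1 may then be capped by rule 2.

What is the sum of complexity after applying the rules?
65

Step 1: Apply rule 1 to records with complexity < 2
  - 3 records get bonus of 10
  - Of these, 3 records then exceed 7 and get capped
Step 2: Apply rule 2 to records with complexity > 7
  - 2 records (original) are capped
Step 3: Calculate final sum = 65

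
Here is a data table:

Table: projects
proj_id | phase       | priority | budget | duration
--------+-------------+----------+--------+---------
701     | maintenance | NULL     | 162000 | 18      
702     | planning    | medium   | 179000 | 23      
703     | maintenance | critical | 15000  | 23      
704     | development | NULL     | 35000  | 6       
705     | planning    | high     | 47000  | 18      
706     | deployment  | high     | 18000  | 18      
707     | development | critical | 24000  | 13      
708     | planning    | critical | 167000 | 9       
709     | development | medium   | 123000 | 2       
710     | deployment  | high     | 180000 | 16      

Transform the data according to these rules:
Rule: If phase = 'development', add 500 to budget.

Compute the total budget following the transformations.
951500

Step 1: Count records where phase = 'development': 3
Step 2: Total bonus added: 3 × 500 = 1500
Step 3: Original sum of budget: 950000
Step 4: Final sum = 950000 + 1500 = 951500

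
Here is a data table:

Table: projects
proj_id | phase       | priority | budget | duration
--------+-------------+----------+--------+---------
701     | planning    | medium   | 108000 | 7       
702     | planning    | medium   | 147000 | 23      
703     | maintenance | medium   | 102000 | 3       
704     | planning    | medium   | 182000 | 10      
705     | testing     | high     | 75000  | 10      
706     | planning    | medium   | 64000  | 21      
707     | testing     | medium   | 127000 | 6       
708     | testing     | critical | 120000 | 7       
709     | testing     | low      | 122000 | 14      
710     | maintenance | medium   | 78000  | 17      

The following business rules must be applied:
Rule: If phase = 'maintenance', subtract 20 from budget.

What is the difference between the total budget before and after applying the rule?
40

Step 1: Original sum of budget = 1125000
Step 2: 2 records have phase = 'maintenance'
Step 3: Each affected record changes by -20
Step 4: Total change = 2 × -20 = -40
Step 5: New sum = 1125000 + -40 = 1124960
Step 6: Difference = |1124960 - 1125000| = 40
        (Sum decreased by 40)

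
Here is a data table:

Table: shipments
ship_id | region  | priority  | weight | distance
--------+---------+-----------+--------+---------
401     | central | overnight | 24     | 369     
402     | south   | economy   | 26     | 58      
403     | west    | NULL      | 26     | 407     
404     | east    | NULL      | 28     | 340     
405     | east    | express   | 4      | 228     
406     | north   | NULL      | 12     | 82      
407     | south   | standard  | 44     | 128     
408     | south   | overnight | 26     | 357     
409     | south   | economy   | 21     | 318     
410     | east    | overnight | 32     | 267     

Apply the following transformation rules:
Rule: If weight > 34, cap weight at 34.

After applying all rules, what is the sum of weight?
233

Step 1: 1 records have weight > 34
Step 2: These records originally summed to 44
Step 3: After capping: 1 × 34 = 34
Step 4: Unaffected records sum: 199
Step 5: Final sum = 34 + 199 = 233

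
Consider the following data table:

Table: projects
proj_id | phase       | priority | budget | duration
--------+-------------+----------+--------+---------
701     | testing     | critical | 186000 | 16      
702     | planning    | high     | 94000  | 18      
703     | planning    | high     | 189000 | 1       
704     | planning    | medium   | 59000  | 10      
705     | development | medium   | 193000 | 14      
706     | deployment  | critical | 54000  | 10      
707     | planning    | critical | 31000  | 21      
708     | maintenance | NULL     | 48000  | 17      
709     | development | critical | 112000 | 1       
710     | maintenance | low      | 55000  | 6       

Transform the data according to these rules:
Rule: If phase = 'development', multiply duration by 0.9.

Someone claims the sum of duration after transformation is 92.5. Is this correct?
No, the correct result is 112.5.

Step 1: Calculate the correct sum after transformation
Step 2: Apply multiplier 0.9 to records where phase = 'development'
Step 3: Correct result = 112.5
Step 4: Claimed result = 92.5
Step 5: 112.5 ≠ 92.5
Conclusion: The claimed result is incorrect. The correct answer is 112.5.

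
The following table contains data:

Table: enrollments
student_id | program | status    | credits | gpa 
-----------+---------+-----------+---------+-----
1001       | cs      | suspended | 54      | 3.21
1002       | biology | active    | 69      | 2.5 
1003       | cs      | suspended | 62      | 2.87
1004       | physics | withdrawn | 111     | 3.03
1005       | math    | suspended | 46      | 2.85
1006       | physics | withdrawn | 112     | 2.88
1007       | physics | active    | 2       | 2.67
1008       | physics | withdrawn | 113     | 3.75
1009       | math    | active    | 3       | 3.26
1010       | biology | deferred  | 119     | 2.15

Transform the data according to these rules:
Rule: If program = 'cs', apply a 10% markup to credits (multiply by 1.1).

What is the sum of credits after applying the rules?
702.6

Step 1: Records with program = 'cs' have total credits = 116
Step 2: Apply multiplier: 116 × 1.1 = 127.6
Step 3: Other records total: 575
Step 4: Final sum = 127.6 + 575 = 702.6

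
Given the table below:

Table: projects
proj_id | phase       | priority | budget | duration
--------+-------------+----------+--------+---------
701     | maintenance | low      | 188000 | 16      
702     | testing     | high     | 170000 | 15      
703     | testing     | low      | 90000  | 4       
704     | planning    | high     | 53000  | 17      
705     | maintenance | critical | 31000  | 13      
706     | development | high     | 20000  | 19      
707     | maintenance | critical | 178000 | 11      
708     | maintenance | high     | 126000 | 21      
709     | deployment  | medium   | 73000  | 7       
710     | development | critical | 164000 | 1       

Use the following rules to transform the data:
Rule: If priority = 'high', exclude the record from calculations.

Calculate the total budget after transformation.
724000

Step 1: Identify records where priority = 'high'
Step 2: The excluded records sum to 369000
Step 3: Original total budget = 1093000
Step 4: Remaining total = 1093000 - 369000 = 724000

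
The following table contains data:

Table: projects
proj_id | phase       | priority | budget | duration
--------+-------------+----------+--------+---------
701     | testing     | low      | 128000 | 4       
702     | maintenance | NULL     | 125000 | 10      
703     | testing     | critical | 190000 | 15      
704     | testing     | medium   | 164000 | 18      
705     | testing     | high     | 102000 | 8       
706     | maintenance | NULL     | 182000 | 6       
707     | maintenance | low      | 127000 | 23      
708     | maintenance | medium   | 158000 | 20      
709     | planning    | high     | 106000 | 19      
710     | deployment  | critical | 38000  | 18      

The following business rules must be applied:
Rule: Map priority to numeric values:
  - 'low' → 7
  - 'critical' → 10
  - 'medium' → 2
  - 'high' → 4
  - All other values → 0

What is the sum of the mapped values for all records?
46

Step 1: Apply mapping to each record
Step 2: Count by status:
  'low': 2 records × 7 = 14
  'critical': 2 records × 10 = 20
  'medium': 2 records × 2 = 4
  'high': 2 records × 4 = 8
Step 3: Sum all mapped values = 46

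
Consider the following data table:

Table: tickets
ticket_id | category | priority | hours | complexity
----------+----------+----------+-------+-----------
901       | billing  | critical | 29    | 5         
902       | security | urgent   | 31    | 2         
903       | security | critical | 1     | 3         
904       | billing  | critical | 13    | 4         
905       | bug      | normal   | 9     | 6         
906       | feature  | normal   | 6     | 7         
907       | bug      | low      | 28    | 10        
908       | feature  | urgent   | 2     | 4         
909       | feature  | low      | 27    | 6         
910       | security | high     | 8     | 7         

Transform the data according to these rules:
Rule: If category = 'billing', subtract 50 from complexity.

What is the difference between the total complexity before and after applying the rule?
100

Step 1: Original sum of complexity = 54
Step 2: 2 records have category = 'billing'
Step 3: Each affected record changes by -50
Step 4: Total change = 2 × -50 = -100
Step 5: New sum = 54 + -100 = -46
Step 6: Difference = |-46 - 54| = 100
        (Sum decreased by 100)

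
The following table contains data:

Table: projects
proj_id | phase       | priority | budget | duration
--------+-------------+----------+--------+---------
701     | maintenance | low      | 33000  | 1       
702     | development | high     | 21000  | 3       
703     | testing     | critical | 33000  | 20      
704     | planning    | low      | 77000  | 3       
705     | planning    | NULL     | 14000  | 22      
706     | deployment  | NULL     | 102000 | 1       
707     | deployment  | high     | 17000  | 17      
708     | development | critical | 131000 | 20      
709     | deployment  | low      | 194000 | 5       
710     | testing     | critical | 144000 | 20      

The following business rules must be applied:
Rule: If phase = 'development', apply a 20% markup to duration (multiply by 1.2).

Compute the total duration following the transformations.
116.6

Step 1: Records with phase = 'development' have total duration = 23
Step 2: Apply multiplier: 23 × 1.2 = 27.6
Step 3: Other records total: 89
Step 4: Final sum = 27.6 + 89 = 116.6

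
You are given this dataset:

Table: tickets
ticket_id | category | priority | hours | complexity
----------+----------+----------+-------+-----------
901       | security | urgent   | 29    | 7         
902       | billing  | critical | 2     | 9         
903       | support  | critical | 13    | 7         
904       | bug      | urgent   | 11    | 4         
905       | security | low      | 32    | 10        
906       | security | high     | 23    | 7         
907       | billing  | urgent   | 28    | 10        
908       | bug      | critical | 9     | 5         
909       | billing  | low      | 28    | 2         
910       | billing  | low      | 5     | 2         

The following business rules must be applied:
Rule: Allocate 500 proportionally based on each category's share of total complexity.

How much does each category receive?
billing: 182.54, bug: 71.43, security: 190.48, support: 55.56

Step 1: Calculate total complexity = 63
Step 2: Calculate each category's proportion:
  billing: 23/63 = 36.51% → 182.54
  bug: 9/63 = 14.29% → 71.43
  security: 24/63 = 38.10% → 190.48
  support: 7/63 = 11.11% → 55.56
Step 3: Verify: sum of allocations ≈ 500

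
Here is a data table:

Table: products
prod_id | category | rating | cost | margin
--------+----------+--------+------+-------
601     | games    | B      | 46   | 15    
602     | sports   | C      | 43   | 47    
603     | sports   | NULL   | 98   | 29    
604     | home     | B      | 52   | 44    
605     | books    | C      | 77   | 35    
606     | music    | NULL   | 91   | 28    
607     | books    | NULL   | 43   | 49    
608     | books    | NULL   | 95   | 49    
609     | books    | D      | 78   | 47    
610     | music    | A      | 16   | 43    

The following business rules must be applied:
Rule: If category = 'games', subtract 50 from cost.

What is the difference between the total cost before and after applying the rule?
50

Step 1: Original sum of cost = 639
Step 2: 1 records have category = 'games'
Step 3: Each affected record changes by -50
Step 4: Total change = 1 × -50 = -50
Step 5: New sum = 639 + -50 = 589
Step 6: Difference = |589 - 639| = 50
        (Sum decreased by 50)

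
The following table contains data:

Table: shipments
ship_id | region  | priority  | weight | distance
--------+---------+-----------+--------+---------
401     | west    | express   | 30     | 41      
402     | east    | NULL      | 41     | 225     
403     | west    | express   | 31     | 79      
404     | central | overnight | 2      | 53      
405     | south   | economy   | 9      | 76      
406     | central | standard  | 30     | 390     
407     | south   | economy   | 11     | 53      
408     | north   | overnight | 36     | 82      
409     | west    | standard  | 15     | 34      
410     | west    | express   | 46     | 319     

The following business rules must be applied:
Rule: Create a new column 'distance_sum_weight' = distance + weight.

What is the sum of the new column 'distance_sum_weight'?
1603

Step 1: For each record, compute distance + weight
Example calculations:
  41 + 30 = 71
  225 + 41 = 266
  79 + 31 = 110
  ...
Step 2: Sum all derived values
Step 3: Total = 1603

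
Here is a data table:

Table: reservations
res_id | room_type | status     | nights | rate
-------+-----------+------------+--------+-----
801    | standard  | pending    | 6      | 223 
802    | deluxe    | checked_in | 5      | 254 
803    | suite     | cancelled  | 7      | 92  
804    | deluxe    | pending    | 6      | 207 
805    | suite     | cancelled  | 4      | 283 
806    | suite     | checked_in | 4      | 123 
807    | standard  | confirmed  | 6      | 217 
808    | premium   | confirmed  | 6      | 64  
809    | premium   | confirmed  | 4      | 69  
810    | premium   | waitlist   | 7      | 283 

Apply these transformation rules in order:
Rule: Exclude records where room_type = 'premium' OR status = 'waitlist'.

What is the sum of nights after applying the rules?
38

Step 1: Find records where room_type = 'premium' OR status = 'waitlist'
Step 2: 3 records match, summing to 17
Step 3: Original sum: 55
Step 4: Remaining sum = 55 - 17 = 38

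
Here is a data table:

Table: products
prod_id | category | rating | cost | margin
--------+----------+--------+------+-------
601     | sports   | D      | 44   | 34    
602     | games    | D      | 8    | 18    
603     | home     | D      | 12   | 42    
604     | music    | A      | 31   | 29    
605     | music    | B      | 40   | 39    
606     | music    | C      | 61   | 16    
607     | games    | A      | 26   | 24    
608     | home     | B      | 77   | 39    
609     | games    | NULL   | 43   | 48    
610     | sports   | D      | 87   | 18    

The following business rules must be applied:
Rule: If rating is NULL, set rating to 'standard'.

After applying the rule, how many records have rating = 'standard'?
1

Step 1: Count records where rating IS NULL
Step 2: Found 1 records with NULL rating
Step 3: These records will have rating set to 'standard'
Step 4: Records already having rating = 'standard': 0
Step 5: Answer: 1 + 0 = 1 records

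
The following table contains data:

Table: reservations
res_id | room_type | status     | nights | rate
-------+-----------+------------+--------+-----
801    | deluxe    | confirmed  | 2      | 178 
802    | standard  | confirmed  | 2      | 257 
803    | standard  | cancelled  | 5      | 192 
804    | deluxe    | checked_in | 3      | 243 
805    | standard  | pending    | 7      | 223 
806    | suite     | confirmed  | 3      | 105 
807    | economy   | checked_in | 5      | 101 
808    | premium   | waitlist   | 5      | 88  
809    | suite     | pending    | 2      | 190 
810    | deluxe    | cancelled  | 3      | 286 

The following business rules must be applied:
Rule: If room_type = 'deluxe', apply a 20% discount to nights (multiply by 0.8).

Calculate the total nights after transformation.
35.4

Step 1: Records with room_type = 'deluxe' have total nights = 8
Step 2: Apply multiplier: 8 × 0.8 = 6.4
Step 3: Other records total: 29
Step 4: Final sum = 6.4 + 29 = 35.4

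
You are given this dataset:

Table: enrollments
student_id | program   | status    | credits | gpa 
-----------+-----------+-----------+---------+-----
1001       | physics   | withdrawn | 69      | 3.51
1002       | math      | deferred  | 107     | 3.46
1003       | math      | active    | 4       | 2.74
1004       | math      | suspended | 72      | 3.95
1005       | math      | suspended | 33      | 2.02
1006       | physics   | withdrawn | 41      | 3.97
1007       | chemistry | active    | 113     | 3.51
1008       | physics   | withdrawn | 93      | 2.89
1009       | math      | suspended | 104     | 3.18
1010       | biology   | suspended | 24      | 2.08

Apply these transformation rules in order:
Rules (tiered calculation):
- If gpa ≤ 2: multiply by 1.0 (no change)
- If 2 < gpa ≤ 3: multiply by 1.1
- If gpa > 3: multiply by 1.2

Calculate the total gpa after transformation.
36.6

Step 1: Tier 1 (gpa ≤ 2): 0 records, sum = 0 × 1.0 = 0.0
Step 2: Tier 2 (2 < gpa ≤ 3): 4 records, sum = 9.73 × 1.1 = 10.7
Step 3: Tier 3 (gpa > 3): 6 records, sum = 21.58 × 1.2 = 25.9
Step 4: Final sum = 0.0 + 10.7 + 25.9 = 36.6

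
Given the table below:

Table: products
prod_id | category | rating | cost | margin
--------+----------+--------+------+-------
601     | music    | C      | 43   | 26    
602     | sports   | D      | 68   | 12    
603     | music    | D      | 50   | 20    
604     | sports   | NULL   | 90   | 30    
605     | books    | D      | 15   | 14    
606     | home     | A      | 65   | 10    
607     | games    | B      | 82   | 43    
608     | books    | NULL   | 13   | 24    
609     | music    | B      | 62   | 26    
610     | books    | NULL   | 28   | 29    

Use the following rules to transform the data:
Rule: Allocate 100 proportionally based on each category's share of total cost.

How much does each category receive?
books: 10.85, games: 15.89, home: 12.6, music: 30.04, sports: 30.62

Step 1: Calculate total cost = 516
Step 2: Calculate each category's proportion:
  books: 56/516 = 10.85% → 10.85
  games: 82/516 = 15.89% → 15.89
  home: 65/516 = 12.60% → 12.6
  music: 155/516 = 30.04% → 30.04
  sports: 158/516 = 30.62% → 30.62
Step 3: Verify: sum of allocations ≈ 100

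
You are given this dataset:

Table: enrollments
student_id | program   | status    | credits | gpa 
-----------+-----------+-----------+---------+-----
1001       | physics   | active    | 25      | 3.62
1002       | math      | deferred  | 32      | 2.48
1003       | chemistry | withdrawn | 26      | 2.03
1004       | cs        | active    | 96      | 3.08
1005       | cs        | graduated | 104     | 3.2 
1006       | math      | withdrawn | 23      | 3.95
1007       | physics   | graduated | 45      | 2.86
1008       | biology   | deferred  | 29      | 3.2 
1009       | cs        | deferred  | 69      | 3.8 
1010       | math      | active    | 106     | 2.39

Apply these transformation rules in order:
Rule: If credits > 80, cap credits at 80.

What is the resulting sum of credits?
489

Step 1: 3 records have credits > 80
Step 2: These records originally summed to 306
Step 3: After capping: 3 × 80 = 240
Step 4: Unaffected records sum: 249
Step 5: Final sum = 240 + 249 = 489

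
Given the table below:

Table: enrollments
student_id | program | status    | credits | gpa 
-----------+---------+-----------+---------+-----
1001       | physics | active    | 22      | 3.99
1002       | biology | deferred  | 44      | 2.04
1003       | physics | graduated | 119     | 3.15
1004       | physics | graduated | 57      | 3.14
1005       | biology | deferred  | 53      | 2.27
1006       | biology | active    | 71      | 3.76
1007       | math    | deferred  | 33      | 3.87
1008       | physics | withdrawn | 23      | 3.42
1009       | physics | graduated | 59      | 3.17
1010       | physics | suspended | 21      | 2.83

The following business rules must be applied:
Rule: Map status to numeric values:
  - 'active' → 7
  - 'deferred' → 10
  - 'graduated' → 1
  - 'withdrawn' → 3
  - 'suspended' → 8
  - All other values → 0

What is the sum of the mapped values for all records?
58

Step 1: Apply mapping to each record
Step 2: Count by status:
  'active': 2 records × 7 = 14
  'deferred': 3 records × 10 = 30
  'graduated': 3 records × 1 = 3
  'withdrawn': 1 records × 3 = 3
  'suspended': 1 records × 8 = 8
Step 3: Sum all mapped values = 58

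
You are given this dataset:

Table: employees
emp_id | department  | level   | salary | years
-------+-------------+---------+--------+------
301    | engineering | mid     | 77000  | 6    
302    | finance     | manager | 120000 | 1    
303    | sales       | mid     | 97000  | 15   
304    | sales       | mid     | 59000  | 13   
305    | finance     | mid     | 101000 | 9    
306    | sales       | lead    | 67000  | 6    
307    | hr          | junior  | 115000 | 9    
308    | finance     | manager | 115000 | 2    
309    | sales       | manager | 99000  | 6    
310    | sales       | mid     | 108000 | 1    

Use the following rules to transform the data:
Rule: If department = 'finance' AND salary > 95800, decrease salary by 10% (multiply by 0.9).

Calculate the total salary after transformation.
924400.0

Step 1: Find records where department = 'finance' AND salary > 95800
Step 2: 3 records match, summing to 336000
Step 3: After multiplier: 336000 × 0.9 = 302400.0
Step 4: Unaffected records sum: 622000
Step 5: Final sum = 302400.0 + 622000 = 924400.0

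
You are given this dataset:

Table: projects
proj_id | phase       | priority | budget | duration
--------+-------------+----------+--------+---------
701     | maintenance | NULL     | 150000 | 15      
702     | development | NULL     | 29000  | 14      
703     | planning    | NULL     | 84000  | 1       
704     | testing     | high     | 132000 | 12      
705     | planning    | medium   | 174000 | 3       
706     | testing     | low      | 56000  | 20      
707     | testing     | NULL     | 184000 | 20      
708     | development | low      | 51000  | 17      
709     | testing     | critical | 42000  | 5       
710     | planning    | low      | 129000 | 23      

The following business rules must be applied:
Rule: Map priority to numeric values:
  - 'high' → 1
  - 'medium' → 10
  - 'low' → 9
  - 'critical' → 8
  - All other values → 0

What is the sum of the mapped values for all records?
46

Step 1: Apply mapping to each record
Step 2: Count by status:
  'high': 1 records × 1 = 1
  'medium': 1 records × 10 = 10
  'low': 3 records × 9 = 27
  'critical': 1 records × 8 = 8
Step 3: Sum all mapped values = 46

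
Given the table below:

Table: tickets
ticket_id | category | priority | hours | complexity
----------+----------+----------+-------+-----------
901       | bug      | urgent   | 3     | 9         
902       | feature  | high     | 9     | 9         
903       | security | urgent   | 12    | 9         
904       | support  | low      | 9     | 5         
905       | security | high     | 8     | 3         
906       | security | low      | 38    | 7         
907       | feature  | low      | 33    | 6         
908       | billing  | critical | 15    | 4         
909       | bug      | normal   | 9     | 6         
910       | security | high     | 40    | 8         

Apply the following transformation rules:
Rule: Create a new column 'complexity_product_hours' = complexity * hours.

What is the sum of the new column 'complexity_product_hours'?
1183

Step 1: For each record, compute complexity * hours
Example calculations:
  9 * 3 = 27
  9 * 9 = 81
  9 * 12 = 108
  ...
Step 2: Sum all derived values
Step 3: Total = 1183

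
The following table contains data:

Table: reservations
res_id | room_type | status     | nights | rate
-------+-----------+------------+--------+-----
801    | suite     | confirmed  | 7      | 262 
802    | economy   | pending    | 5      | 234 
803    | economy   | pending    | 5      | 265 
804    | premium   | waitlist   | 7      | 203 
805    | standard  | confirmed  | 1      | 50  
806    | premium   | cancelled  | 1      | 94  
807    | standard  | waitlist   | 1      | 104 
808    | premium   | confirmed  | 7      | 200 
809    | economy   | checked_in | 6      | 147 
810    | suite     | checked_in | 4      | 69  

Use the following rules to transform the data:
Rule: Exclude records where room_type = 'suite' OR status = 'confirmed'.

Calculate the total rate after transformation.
1047

Step 1: Find records where room_type = 'suite' OR status = 'confirmed'
Step 2: 4 records match, summing to 581
Step 3: Original sum: 1628
Step 4: Remaining sum = 1628 - 581 = 1047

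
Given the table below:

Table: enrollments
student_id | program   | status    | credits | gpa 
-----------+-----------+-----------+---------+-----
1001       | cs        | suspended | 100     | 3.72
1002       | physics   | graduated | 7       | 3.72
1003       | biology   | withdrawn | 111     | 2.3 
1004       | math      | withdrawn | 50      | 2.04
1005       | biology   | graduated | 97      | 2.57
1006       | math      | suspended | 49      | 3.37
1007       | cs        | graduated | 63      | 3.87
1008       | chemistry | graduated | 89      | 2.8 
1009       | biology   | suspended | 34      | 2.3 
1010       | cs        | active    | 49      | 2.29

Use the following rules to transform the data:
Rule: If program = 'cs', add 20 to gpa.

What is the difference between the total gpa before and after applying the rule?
60.0

Step 1: Original sum of gpa = 28.98
Step 2: 3 records have program = 'cs'
Step 3: Each affected record changes by 20
Step 4: Total change = 3 × 20 = 60
Step 5: New sum = 28.98 + 60 = 88.98
Step 6: Difference = |88.98 - 28.98| = 60.0
        (Sum increased by 60.0)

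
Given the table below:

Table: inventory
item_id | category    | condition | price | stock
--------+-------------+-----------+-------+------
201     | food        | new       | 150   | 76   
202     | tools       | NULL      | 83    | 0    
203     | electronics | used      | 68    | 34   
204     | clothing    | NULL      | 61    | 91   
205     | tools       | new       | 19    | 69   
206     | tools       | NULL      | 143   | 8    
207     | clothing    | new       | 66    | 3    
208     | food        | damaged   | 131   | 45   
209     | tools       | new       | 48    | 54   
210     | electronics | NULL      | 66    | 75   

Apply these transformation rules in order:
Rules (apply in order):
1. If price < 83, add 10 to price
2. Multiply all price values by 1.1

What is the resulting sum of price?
984.5

Step 1: Apply Rule 1 - Add 10 to records with price < 83
  - 6 records affected: 328 + (6 × 10) = 388
  - Unaffected records: 507
  - Sum after Rule 1: 895
Step 2: Apply Rule 2 - Multiply all by 1.1
  - 895 × 1.1 = 984.5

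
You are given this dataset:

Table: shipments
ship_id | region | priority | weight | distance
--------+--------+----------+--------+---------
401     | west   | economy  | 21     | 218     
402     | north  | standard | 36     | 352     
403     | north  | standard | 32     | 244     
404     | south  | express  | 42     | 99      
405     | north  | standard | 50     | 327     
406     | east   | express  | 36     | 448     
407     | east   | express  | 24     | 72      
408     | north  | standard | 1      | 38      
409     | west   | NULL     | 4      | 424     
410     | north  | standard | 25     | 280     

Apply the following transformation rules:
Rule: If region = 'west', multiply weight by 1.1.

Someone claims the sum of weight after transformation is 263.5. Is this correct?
No, the correct result is 273.5.

Step 1: Calculate the correct sum after transformation
Step 2: Apply multiplier 1.1 to records where region = 'west'
Step 3: Correct result = 273.5
Step 4: Claimed result = 263.5
Step 5: 273.5 ≠ 263.5
Conclusion: The claimed result is incorrect. The correct answer is 273.5.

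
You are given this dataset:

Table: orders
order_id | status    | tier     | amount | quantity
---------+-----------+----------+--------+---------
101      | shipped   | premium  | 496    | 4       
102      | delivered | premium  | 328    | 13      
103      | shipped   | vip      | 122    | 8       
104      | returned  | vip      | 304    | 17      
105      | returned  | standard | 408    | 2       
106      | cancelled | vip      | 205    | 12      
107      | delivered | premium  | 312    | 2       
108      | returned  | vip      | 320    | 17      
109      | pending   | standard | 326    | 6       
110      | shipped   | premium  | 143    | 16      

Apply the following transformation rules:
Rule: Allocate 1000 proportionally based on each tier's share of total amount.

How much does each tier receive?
premium: 431.51, standard: 247.64, vip: 320.85

Step 1: Calculate total amount = 2964
Step 2: Calculate each tier's proportion:
  premium: 1279/2964 = 43.15% → 431.51
  standard: 734/2964 = 24.76% → 247.64
  vip: 951/2964 = 32.09% → 320.85
Step 3: Verify: sum of allocations ≈ 1000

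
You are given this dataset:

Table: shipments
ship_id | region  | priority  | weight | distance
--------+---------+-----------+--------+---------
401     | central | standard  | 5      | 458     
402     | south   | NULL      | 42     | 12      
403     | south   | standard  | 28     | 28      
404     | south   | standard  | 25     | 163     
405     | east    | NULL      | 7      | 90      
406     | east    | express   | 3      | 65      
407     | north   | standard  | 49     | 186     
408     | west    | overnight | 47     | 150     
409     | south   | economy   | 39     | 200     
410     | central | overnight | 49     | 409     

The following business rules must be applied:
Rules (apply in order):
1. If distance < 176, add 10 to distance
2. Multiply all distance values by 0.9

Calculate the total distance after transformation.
1638.9

Step 1: Apply Rule 1 - Add 10 to records with distance < 176
  - 6 records affected: 508 + (6 × 10) = 568
  - Unaffected records: 1253
  - Sum after Rule 1: 1821
Step 2: Apply Rule 2 - Multiply all by 0.9
  - 1821 × 0.9 = 1638.9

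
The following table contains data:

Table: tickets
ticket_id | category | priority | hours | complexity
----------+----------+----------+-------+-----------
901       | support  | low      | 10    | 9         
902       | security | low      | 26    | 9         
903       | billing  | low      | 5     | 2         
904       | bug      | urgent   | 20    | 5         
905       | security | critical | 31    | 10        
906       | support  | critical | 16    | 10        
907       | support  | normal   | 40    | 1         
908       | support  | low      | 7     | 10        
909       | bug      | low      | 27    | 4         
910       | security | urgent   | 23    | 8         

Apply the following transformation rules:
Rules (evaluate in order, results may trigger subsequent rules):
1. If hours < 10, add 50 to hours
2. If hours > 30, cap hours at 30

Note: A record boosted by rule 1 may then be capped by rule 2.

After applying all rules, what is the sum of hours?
242

Step 1: Apply rule 1 to records with hours < 10
  - 2 records get bonus of 50
  - Of these, 2 records then exceed 30 and get capped
Step 2: Apply rule 2 to records with hours > 30
  - 2 records (original) are capped
Step 3: Calculate final sum = 242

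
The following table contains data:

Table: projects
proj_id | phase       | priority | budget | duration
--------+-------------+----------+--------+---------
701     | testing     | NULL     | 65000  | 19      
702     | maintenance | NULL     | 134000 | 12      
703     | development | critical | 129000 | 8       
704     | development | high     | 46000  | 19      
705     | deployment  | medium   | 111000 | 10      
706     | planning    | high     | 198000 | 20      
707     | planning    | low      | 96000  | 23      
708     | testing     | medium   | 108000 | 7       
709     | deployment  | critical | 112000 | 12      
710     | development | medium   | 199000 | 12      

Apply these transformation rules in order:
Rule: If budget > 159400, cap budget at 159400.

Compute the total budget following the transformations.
1119800

Step 1: 2 records have budget > 159400
Step 2: These records originally summed to 397000
Step 3: After capping: 2 × 159400 = 318800
Step 4: Unaffected records sum: 801000
Step 5: Final sum = 318800 + 801000 = 1119800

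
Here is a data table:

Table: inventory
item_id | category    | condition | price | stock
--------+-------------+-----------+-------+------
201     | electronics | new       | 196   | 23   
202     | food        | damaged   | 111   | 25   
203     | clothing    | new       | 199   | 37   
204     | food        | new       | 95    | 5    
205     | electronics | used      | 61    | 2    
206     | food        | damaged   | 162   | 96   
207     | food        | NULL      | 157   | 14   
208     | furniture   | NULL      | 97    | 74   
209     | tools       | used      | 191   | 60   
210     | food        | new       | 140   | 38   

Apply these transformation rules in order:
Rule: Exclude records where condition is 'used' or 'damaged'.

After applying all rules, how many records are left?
6

Step 1: Count records to exclude
  - 2 (used) + 2 (damaged) = 4 records
Step 2: Total records: 10
Step 3: Remaining = 10 - 4 = 6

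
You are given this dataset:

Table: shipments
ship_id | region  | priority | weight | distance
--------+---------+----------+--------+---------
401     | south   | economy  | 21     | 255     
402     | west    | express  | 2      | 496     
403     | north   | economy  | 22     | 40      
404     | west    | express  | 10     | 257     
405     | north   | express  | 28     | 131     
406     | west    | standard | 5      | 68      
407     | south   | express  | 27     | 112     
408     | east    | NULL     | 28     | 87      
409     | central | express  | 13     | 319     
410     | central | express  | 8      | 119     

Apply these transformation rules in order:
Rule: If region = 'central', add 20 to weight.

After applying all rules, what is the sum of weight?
204

Step 1: Count records where region = 'central': 2
Step 2: Total bonus added: 2 × 20 = 40
Step 3: Original sum of weight: 164
Step 4: Final sum = 164 + 40 = 204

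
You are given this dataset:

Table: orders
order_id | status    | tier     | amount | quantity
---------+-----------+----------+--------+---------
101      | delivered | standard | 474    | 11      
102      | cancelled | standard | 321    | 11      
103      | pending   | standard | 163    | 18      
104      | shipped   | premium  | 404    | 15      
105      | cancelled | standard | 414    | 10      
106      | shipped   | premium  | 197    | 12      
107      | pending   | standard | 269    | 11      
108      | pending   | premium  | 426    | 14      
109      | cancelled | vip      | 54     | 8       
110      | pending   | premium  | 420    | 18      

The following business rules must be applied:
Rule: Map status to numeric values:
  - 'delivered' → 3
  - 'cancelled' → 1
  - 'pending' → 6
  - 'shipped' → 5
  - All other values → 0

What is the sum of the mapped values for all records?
40

Step 1: Apply mapping to each record
Step 2: Count by status:
  'delivered': 1 records × 3 = 3
  'cancelled': 3 records × 1 = 3
  'pending': 4 records × 6 = 24
  'shipped': 2 records × 5 = 10
Step 3: Sum all mapped values = 40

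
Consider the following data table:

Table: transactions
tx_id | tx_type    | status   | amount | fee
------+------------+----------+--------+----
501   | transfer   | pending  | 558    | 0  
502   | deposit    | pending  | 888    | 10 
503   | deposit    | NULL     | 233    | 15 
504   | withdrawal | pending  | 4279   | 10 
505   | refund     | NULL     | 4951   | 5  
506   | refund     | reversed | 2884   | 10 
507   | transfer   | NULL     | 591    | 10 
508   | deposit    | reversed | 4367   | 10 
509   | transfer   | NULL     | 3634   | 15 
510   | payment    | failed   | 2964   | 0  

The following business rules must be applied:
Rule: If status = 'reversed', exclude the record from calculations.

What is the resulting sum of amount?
18098

Step 1: Identify records where status = 'reversed'
Step 2: The excluded records sum to 7251
Step 3: Original total amount = 25349
Step 4: Remaining total = 25349 - 7251 = 18098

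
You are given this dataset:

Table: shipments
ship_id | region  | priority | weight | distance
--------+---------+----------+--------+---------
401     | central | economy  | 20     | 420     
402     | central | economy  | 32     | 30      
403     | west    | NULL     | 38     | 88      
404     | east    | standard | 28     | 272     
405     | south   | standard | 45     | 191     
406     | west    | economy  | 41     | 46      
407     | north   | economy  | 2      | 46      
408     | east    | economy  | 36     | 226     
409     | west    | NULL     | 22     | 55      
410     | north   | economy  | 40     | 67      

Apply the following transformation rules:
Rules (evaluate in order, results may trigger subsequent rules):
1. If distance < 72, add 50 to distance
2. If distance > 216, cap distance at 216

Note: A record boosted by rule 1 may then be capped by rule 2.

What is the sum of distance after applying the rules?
1421

Step 1: Apply rule 1 to records with distance < 72
  - 5 records get bonus of 50
  - Of these, 0 records then exceed 216 and get capped
Step 2: Apply rule 2 to records with distance > 216
  - 3 records (original) are capped
Step 3: Calculate final sum = 1421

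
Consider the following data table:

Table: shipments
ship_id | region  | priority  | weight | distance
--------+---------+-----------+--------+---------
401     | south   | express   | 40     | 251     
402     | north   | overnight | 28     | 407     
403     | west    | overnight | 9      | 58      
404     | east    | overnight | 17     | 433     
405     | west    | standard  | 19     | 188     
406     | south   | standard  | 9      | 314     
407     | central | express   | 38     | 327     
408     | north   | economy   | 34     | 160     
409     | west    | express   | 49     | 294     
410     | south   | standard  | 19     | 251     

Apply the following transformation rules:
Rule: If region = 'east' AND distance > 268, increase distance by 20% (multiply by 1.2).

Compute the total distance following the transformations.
2769.6

Step 1: Find records where region = 'east' AND distance > 268
Step 2: 1 records match, summing to 433
Step 3: After multiplier: 433 × 1.2 = 519.6
Step 4: Unaffected records sum: 2250
Step 5: Final sum = 519.6 + 2250 = 2769.6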